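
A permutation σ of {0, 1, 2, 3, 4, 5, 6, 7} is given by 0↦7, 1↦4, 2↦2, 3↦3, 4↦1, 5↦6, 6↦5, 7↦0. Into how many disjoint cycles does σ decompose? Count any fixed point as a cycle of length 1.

5

Cycle decomposition: (0 7) (1 4) (2) (3) (5 6).
5 cycles.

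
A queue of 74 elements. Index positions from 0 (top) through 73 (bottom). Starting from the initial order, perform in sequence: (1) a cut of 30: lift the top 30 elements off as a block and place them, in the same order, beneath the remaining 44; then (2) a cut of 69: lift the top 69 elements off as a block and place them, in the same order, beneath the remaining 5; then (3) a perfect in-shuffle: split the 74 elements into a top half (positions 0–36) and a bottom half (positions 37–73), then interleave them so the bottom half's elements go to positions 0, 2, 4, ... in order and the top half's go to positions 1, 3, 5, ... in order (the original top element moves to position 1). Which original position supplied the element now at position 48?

Undo the operations in reverse order, starting from position 48:
  undo op 3 (in-shuffle, from bottom half): 48 ← 61
  undo op 2 (cut 69): 61 ← 56
  undo op 1 (cut 30): 56 ← 12
So the element at position 48 came from original position 12.

12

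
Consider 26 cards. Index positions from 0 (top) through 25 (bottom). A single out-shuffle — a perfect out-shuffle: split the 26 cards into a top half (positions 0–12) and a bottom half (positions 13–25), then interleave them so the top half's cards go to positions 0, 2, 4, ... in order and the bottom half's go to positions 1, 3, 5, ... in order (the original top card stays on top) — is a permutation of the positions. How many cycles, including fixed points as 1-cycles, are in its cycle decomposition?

Trace each unvisited position around until it returns:
(0) (1 2 4 8 16 7 ... len 20) (5 10 20 15) (25)
4 cycles in total.

4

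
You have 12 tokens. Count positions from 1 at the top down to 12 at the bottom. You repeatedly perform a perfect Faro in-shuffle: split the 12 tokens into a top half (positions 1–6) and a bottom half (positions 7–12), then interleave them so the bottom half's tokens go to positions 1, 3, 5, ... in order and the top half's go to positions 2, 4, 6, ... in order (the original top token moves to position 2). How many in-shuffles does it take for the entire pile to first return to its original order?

12

The in-shuffle permutes the 12 positions with cycle lengths [12].
Every token is home exactly when every cycle has completed a whole number of laps, i.e. after lcm(12) = 12 in-shuffles.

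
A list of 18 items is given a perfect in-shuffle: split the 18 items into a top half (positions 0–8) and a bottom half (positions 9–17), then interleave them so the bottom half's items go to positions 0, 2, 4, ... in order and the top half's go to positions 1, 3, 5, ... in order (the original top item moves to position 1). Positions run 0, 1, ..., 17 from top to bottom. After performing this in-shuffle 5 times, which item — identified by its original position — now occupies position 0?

2

Work backwards from position 0, undoing one in-shuffle at a time:
0 ← 9 ← 4 ← 11 ← 5 ← 2
So the item now at position 0 started at position 2.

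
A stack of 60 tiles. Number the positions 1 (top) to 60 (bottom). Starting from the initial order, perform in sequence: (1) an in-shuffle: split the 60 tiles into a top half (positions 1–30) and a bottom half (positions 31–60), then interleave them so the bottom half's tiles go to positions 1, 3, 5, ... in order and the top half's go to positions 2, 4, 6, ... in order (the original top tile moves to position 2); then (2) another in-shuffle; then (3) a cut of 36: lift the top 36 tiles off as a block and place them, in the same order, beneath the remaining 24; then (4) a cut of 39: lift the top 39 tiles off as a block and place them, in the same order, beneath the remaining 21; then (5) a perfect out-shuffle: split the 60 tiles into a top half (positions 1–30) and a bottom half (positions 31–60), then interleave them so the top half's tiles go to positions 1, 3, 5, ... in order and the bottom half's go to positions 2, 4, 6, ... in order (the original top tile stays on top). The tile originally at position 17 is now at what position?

Track the tile from position 17 forward through each operation:
  after op 1 (in-shuffle): 17 → 34
  after op 2 (in-shuffle): 34 → 7
  after op 3 (cut 36): 7 → 31
  after op 4 (cut 39): 31 → 52
  after op 5 (out-shuffle): 52 → 44

44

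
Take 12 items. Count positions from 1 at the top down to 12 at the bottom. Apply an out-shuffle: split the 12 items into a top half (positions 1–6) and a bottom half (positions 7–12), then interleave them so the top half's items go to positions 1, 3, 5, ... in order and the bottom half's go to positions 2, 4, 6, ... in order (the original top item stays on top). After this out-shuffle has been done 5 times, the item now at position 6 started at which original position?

Work backwards from position 6, undoing one out-shuffle at a time:
6 ← 9 ← 5 ← 3 ← 2 ← 7
So the item now at position 6 started at position 7.

7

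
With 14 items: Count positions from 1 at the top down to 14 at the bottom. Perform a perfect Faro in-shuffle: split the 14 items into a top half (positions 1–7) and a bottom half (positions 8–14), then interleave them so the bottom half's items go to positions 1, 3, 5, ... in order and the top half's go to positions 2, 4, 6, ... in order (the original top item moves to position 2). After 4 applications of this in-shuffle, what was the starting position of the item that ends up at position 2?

Work backwards from position 2, undoing one in-shuffle at a time:
2 ← 1 ← 8 ← 4 ← 2
So the item now at position 2 started at position 2.

2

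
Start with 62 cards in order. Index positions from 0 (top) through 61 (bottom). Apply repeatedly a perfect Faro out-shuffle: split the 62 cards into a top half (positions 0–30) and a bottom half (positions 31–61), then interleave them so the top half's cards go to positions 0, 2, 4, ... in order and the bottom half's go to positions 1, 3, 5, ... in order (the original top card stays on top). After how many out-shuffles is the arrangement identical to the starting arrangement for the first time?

The out-shuffle permutes the 62 positions with cycle lengths [1, 1, 60].
Every card is home exactly when every cycle has completed a whole number of laps, i.e. after lcm(1, 60) = 60 out-shuffles.

60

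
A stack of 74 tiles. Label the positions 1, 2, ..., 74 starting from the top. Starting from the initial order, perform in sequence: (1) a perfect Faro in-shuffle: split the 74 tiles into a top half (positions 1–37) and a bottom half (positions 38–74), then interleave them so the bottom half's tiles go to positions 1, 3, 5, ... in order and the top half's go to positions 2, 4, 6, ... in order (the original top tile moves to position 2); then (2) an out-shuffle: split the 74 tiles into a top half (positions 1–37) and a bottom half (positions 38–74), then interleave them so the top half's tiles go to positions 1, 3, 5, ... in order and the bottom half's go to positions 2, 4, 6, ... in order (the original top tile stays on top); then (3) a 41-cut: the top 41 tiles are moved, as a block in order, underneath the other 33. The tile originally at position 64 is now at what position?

Track the tile from position 64 forward through each operation:
  after op 1 (in-shuffle): 64 → 53
  after op 2 (out-shuffle): 53 → 32
  after op 3 (cut 41): 32 → 65

65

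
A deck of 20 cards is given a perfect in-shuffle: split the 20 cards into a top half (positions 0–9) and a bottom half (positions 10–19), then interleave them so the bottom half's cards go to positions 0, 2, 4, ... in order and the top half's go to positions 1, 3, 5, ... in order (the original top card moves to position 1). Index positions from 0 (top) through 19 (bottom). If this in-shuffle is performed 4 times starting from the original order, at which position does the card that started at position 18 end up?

9

Track the card's position through each in-shuffle:
18 → 16 → 12 → 4 → 9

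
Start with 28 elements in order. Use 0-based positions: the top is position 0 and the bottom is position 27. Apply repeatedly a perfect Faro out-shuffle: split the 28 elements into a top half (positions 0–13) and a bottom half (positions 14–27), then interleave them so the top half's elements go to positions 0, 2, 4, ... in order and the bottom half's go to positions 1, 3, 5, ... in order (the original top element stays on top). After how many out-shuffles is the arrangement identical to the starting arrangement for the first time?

The out-shuffle permutes the 28 positions with cycle lengths [1, 1, 2, 6, 18].
Every element is home exactly when every cycle has completed a whole number of laps, i.e. after lcm(1, 2, 6, 18) = 18 out-shuffles.

18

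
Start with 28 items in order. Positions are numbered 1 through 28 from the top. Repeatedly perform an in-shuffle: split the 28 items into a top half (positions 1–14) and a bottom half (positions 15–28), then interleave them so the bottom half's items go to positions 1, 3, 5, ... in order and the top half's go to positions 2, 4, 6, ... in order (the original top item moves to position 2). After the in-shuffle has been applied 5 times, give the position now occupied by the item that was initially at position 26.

Track the item's position through each in-shuffle:
26 → 23 → 17 → 5 → 10 → 20

20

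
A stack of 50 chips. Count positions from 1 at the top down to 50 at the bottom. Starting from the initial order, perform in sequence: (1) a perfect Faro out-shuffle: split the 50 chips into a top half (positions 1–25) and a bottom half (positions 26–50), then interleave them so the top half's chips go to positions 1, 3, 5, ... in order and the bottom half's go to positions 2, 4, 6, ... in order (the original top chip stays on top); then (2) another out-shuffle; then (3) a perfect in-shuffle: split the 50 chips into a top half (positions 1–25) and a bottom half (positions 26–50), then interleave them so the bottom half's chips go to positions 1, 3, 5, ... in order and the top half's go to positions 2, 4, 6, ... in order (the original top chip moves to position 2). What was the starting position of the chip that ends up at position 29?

Undo the operations in reverse order, starting from position 29:
  undo op 3 (in-shuffle, from bottom half): 29 ← 40
  undo op 2 (out-shuffle, from bottom half): 40 ← 45
  undo op 1 (out-shuffle, from top half): 45 ← 23
So the chip at position 29 came from original position 23.

23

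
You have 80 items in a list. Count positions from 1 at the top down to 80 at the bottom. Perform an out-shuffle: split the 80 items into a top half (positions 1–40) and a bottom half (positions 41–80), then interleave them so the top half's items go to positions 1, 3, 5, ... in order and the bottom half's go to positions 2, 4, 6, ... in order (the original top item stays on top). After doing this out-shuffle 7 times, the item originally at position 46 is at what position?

73

Track the item's position through each out-shuffle:
46 → 12 → 23 → 45 → 10 → 19 → 37 → 73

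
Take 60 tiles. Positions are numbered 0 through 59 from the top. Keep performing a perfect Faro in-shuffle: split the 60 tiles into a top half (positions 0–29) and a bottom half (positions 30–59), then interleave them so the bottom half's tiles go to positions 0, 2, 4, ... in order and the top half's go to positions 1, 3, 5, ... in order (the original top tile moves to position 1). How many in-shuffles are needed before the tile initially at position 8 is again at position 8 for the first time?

60

Follow position 8 under repeated in-shuffles:
8 → 17 → 35 → 10 → 21 → 43 → 26 → 53 → ... → 8 (length 60)
It first returns after 60 in-shuffles.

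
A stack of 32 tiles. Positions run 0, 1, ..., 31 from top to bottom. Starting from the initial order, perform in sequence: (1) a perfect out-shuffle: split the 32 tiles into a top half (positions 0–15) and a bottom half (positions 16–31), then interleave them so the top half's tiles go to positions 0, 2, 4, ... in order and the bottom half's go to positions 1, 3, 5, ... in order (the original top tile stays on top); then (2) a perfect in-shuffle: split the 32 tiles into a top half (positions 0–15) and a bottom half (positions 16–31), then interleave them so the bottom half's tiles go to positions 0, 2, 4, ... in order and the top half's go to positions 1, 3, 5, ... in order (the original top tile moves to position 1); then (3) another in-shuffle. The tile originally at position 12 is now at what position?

0

Track the tile from position 12 forward through each operation:
  after op 1 (out-shuffle): 12 → 24
  after op 2 (in-shuffle): 24 → 16
  after op 3 (in-shuffle): 16 → 0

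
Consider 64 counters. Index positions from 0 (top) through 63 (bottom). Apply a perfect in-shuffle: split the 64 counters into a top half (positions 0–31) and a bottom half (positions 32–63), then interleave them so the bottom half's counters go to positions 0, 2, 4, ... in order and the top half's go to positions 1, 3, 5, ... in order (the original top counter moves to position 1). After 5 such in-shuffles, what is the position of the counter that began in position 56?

Track the counter's position through each in-shuffle:
56 → 48 → 32 → 0 → 1 → 3

3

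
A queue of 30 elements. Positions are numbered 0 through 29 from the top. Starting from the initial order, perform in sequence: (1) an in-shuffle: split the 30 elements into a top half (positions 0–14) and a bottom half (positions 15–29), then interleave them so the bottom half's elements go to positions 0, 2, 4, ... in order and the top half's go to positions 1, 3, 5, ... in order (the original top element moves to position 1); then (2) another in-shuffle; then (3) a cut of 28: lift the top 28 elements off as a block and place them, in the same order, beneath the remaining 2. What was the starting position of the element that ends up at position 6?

8

Undo the operations in reverse order, starting from position 6:
  undo op 3 (cut 28): 6 ← 4
  undo op 2 (in-shuffle, from bottom half): 4 ← 17
  undo op 1 (in-shuffle, from top half): 17 ← 8
So the element at position 6 came from original position 8.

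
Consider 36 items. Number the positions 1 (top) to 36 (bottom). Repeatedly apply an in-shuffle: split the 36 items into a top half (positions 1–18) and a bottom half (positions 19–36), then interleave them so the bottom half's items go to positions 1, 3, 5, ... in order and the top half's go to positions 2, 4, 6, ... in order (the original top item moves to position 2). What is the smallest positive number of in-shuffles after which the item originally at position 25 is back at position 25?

36

Follow position 25 under repeated in-shuffles:
25 → 13 → 26 → 15 → 30 → 23 → 9 → 18 → ... → 25 (length 36)
It first returns after 36 in-shuffles.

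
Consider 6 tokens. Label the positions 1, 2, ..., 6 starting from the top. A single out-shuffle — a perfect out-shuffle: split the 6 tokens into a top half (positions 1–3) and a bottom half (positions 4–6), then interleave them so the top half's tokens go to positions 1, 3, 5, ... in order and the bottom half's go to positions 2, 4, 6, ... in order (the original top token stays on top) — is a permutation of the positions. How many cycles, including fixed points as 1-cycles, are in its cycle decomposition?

3

Trace each unvisited position around until it returns:
(1) (2 3 5 4) (6)
3 cycles in total.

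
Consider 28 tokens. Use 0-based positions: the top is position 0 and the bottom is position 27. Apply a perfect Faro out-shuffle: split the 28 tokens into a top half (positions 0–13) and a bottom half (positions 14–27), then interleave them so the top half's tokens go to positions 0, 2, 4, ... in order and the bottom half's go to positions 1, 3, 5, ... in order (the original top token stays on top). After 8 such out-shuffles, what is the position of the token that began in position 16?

Track the token's position through each out-shuffle:
16 → 5 → 10 → 20 → 13 → 26 → 25 → 23 → 19

19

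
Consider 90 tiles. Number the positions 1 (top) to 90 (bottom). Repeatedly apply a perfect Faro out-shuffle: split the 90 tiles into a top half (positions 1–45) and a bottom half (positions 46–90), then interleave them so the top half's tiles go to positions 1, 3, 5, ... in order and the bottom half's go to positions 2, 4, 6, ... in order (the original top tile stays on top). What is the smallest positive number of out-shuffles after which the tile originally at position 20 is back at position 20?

11

Follow position 20 under repeated out-shuffles:
20 → 39 → 77 → 64 → 38 → 75 → 60 → 30 → 59 → 28 → 55 → 20
It first returns after 11 out-shuffles.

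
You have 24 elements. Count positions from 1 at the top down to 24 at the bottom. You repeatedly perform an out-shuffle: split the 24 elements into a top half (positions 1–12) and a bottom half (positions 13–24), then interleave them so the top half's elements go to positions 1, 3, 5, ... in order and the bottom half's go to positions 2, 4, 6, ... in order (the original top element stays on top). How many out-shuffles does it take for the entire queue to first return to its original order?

11

The out-shuffle permutes the 24 positions with cycle lengths [1, 1, 11, 11].
Every element is home exactly when every cycle has completed a whole number of laps, i.e. after lcm(1, 11) = 11 out-shuffles.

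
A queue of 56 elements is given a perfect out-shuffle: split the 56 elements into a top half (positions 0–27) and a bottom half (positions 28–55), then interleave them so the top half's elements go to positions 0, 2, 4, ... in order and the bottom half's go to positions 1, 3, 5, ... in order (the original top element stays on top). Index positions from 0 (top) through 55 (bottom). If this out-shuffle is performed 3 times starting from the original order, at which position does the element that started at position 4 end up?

32

Track the element's position through each out-shuffle:
4 → 8 → 16 → 32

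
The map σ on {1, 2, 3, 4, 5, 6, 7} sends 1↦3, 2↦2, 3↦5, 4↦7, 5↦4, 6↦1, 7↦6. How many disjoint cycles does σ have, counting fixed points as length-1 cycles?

2

Cycle decomposition: (1 3 5 4 7 6) (2).
2 cycles.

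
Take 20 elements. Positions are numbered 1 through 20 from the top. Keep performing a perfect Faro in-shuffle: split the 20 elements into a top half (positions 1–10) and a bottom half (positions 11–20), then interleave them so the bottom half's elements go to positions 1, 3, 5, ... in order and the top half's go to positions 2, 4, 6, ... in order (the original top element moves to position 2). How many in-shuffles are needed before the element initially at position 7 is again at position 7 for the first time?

Follow position 7 under repeated in-shuffles:
7 → 14 → 7
It first returns after 2 in-shuffles.

2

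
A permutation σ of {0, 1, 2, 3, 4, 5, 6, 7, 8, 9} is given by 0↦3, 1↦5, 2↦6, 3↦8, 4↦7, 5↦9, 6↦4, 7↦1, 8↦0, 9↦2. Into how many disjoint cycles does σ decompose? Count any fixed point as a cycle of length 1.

2

Cycle decomposition: (0 3 8) (1 5 9 2 6 4 7).
2 cycles.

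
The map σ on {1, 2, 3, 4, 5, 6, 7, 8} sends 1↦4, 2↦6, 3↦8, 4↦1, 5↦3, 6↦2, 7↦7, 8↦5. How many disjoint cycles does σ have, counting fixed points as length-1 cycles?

4

Cycle decomposition: (1 4) (2 6) (3 8 5) (7).
4 cycles.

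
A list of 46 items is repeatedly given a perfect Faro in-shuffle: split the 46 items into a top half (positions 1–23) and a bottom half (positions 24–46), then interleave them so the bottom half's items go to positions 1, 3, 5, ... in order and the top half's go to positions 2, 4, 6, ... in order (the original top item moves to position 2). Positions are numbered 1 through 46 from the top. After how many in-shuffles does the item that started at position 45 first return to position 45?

Follow position 45 under repeated in-shuffles:
45 → 43 → 39 → 31 → 15 → 30 → 13 → 26 → ... → 45 (length 23)
It first returns after 23 in-shuffles.

23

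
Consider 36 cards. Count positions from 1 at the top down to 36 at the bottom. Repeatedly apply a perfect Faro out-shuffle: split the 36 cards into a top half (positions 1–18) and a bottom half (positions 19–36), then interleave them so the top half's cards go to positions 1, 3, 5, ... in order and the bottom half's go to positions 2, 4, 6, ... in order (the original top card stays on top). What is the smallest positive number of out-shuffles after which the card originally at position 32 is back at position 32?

Follow position 32 under repeated out-shuffles:
32 → 28 → 20 → 4 → 7 → 13 → 25 → 14 → 27 → 18 → 35 → 34 → 32
It first returns after 12 out-shuffles.

12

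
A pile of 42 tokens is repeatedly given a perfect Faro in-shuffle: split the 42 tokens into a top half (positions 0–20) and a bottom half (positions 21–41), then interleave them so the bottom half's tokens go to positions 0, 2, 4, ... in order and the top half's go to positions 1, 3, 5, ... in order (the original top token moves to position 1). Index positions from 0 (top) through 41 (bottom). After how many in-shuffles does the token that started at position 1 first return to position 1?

14

Follow position 1 under repeated in-shuffles:
1 → 3 → 7 → 15 → 31 → 20 → 41 → 40 → 38 → 34 → 26 → 10 → 21 → 0 → 1
It first returns after 14 in-shuffles.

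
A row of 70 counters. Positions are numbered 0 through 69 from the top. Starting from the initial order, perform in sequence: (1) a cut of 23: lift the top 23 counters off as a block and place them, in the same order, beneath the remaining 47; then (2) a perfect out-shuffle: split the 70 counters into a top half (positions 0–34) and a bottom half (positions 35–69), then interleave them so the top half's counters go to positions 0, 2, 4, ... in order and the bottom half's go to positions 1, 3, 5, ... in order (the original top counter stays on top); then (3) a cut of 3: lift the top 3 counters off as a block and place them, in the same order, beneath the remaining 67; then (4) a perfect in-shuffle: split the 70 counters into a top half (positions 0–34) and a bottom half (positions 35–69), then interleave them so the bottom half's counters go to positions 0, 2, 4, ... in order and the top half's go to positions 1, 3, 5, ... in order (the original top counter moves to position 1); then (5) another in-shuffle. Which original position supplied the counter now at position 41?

Undo the operations in reverse order, starting from position 41:
  undo op 5 (in-shuffle, from top half): 41 ← 20
  undo op 4 (in-shuffle, from bottom half): 20 ← 45
  undo op 3 (cut 3): 45 ← 48
  undo op 2 (out-shuffle, from top half): 48 ← 24
  undo op 1 (cut 23): 24 ← 47
So the counter at position 41 came from original position 47.

47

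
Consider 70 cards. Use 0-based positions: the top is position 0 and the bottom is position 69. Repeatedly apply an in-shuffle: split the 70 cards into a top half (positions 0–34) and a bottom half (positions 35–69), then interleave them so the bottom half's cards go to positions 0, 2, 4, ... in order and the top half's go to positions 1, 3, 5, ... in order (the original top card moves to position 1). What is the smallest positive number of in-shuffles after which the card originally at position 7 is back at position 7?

Follow position 7 under repeated in-shuffles:
7 → 15 → 31 → 63 → 56 → 42 → 14 → 29 → ... → 7 (length 35)
It first returns after 35 in-shuffles.

35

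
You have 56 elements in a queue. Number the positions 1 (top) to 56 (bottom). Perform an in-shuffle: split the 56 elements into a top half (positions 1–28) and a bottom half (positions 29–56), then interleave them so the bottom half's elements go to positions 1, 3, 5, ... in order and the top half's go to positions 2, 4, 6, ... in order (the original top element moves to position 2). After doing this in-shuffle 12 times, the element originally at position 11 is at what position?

26

Track the element's position through each in-shuffle:
11 → 22 → 44 → 31 → 5 → 10 → 20 → 40 → 23 → 46 → 35 → 13 → 26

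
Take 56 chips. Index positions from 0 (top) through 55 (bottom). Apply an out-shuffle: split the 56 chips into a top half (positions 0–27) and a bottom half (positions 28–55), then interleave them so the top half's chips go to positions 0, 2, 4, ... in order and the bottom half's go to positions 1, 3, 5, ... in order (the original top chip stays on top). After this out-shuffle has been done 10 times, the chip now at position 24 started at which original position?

Work backwards from position 24, undoing one out-shuffle at a time:
24 ← 12 ← 6 ← 3 ← 29 ← 42 ← 21 ← 38 ← 19 ← 37 ← 46
So the chip now at position 24 started at position 46.

46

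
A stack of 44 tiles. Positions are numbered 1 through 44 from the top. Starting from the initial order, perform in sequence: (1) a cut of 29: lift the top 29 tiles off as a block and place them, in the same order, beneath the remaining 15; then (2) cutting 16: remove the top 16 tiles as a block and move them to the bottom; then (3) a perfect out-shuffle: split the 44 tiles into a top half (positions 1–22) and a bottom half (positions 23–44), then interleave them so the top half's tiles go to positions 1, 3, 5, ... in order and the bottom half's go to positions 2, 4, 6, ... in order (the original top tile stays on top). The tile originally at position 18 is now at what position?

33

Track the tile from position 18 forward through each operation:
  after op 1 (cut 29): 18 → 33
  after op 2 (cut 16): 33 → 17
  after op 3 (out-shuffle): 17 → 33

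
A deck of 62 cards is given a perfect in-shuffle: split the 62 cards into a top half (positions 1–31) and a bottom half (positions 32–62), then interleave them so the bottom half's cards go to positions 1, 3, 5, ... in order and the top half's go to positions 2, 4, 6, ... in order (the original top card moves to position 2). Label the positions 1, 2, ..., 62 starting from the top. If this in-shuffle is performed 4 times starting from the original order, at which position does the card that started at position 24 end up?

Track the card's position through each in-shuffle:
24 → 48 → 33 → 3 → 6

6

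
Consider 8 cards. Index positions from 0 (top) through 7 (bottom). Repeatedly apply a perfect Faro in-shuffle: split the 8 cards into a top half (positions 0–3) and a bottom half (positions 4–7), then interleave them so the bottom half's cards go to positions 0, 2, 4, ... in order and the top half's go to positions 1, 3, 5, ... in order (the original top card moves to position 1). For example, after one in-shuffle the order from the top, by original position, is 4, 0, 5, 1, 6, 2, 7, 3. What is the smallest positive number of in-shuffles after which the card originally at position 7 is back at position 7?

Follow position 7 under repeated in-shuffles:
7 → 6 → 4 → 0 → 1 → 3 → 7
It first returns after 6 in-shuffles.

6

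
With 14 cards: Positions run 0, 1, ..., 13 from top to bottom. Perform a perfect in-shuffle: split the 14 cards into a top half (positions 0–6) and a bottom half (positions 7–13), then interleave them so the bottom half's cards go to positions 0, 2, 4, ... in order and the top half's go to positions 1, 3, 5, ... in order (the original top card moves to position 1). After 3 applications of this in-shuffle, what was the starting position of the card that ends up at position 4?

9

Work backwards from position 4, undoing one in-shuffle at a time:
4 ← 9 ← 4 ← 9
So the card now at position 4 started at position 9.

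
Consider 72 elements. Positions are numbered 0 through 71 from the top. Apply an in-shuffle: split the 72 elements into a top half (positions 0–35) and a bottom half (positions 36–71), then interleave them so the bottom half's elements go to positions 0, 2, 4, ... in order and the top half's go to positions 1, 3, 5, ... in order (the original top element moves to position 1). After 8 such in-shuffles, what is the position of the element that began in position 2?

Track the element's position through each in-shuffle:
2 → 5 → 11 → 23 → 47 → 22 → 45 → 18 → 37

37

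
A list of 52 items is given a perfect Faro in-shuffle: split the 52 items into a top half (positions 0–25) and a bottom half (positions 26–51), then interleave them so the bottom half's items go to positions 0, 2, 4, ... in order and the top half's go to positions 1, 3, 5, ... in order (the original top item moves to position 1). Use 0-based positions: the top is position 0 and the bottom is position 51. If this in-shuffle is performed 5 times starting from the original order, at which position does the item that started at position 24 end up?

Track the item's position through each in-shuffle:
24 → 49 → 46 → 40 → 28 → 4

4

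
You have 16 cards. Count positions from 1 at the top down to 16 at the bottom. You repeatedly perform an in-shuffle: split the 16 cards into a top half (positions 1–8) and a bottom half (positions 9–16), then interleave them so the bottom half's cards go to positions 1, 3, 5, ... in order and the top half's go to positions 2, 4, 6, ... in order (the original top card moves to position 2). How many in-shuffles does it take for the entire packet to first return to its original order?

8

The in-shuffle permutes the 16 positions with cycle lengths [8, 8].
Every card is home exactly when every cycle has completed a whole number of laps, i.e. after lcm(8) = 8 in-shuffles.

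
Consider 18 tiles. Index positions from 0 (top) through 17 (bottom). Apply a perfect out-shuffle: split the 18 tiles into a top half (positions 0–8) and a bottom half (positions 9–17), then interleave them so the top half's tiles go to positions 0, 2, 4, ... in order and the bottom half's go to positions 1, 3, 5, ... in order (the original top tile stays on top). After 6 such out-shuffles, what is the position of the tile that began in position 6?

10

Track the tile's position through each out-shuffle:
6 → 12 → 7 → 14 → 11 → 5 → 10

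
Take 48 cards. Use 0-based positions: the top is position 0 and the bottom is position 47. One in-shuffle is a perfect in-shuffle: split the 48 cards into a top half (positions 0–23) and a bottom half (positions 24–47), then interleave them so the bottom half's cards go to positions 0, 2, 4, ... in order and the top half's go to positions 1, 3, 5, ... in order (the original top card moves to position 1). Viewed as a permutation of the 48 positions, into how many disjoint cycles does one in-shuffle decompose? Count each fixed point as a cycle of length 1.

Trace each unvisited position around until it returns:
(0 1 3 7 15 31 ... len 21) (2 5 11 23 47 46 ... len 21) (6 13 27) (20 41 34)
4 cycles in total.

4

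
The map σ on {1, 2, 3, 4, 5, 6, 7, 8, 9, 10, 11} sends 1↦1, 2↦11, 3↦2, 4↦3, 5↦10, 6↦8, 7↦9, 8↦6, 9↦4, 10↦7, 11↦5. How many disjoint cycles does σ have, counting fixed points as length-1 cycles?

Cycle decomposition: (1) (2 11 5 10 7 9 4 3) (6 8).
3 cycles.

3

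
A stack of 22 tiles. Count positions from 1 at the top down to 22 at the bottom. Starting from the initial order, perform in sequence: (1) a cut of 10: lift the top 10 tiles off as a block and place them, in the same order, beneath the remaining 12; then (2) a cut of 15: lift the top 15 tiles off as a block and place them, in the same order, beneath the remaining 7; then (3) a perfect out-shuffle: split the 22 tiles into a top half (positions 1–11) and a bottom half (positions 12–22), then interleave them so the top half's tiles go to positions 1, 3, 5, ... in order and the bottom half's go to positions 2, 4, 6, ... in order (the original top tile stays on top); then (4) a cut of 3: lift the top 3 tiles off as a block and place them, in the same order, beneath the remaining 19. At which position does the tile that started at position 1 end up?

15

Track the tile from position 1 forward through each operation:
  after op 1 (cut 10): 1 → 13
  after op 2 (cut 15): 13 → 20
  after op 3 (out-shuffle): 20 → 18
  after op 4 (cut 3): 18 → 15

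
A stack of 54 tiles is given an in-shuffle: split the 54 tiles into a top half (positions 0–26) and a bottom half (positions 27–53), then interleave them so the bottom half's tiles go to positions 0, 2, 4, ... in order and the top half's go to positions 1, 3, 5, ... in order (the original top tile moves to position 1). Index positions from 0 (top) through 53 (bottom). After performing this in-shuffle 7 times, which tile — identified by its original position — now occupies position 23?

37

Work backwards from position 23, undoing one in-shuffle at a time:
23 ← 11 ← 5 ← 2 ← 28 ← 41 ← 20 ← 37
So the tile now at position 23 started at position 37.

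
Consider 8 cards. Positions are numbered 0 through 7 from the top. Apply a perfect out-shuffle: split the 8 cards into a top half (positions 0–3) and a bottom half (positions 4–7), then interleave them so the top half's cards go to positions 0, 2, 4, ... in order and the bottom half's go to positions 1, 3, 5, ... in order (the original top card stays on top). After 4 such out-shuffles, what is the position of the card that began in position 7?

Position 7 is a fixed point of every out-shuffle, so the card never moves.

7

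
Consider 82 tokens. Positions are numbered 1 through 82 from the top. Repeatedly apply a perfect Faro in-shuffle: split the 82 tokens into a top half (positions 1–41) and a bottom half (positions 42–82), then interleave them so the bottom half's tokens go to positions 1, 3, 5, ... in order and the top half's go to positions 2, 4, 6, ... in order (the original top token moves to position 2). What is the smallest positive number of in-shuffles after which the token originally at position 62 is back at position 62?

82

Follow position 62 under repeated in-shuffles:
62 → 41 → 82 → 81 → 79 → 75 → 67 → 51 → ... → 62 (length 82)
It first returns after 82 in-shuffles.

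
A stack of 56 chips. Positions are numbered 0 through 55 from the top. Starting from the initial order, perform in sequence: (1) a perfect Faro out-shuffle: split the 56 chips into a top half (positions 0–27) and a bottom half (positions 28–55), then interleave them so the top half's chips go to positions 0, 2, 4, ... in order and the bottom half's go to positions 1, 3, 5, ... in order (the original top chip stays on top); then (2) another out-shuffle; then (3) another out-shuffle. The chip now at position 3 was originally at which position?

Undo the operations in reverse order, starting from position 3:
  undo op 3 (out-shuffle, from bottom half): 3 ← 29
  undo op 2 (out-shuffle, from bottom half): 29 ← 42
  undo op 1 (out-shuffle, from top half): 42 ← 21
So the chip at position 3 came from original position 21.

21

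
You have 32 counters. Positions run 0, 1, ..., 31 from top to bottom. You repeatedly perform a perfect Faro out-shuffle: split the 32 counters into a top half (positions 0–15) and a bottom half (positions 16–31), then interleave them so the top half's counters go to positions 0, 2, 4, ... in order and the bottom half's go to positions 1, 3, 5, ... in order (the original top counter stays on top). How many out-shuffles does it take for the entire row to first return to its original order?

5

The out-shuffle permutes the 32 positions with cycle lengths [1, 1, 5, 5, 5, 5, 5, 5].
Every counter is home exactly when every cycle has completed a whole number of laps, i.e. after lcm(1, 5) = 5 out-shuffles.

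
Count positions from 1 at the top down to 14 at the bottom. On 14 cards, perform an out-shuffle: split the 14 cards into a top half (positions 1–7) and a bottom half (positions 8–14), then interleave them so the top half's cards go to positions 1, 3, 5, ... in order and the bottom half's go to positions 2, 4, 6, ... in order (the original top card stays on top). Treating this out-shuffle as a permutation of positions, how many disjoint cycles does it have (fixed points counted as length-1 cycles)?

Trace each unvisited position around until it returns:
(1) (2 3 5 9 4 7 ... len 12) (14)
3 cycles in total.

3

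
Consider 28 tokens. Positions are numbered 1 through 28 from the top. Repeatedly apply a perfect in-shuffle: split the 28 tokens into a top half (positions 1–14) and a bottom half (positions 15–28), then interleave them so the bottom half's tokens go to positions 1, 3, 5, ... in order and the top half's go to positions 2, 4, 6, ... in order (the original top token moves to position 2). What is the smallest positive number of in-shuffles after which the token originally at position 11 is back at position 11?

28

Follow position 11 under repeated in-shuffles:
11 → 22 → 15 → 1 → 2 → 4 → 8 → 16 → ... → 11 (length 28)
It first returns after 28 in-shuffles.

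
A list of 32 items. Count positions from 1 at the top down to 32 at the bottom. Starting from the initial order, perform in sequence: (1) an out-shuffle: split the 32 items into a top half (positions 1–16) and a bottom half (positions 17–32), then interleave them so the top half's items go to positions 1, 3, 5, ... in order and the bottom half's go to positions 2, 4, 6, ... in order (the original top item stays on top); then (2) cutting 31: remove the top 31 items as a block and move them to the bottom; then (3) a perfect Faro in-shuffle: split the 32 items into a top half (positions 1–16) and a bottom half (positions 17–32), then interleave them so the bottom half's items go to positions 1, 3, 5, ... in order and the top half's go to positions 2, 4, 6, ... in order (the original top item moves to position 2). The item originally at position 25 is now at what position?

5

Track the item from position 25 forward through each operation:
  after op 1 (out-shuffle): 25 → 18
  after op 2 (cut 31): 18 → 19
  after op 3 (in-shuffle): 19 → 5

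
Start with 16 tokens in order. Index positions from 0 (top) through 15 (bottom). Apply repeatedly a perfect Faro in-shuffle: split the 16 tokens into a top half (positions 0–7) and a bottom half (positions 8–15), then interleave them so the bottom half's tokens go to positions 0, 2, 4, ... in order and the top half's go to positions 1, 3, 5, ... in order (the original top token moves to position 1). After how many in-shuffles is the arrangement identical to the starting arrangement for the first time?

The in-shuffle permutes the 16 positions with cycle lengths [8, 8].
Every token is home exactly when every cycle has completed a whole number of laps, i.e. after lcm(8) = 8 in-shuffles.

8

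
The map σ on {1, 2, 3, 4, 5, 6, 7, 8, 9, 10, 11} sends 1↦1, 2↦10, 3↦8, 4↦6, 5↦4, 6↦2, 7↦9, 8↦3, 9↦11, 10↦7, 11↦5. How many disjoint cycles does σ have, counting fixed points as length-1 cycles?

Cycle decomposition: (1) (2 10 7 9 11 5 4 6) (3 8).
3 cycles.

3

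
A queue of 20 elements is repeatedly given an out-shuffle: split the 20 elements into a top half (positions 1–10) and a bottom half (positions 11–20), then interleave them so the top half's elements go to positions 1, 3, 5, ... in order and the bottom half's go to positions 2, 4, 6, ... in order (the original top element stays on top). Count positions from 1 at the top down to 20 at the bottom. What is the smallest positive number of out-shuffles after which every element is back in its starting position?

The out-shuffle permutes the 20 positions with cycle lengths [1, 1, 18].
Every element is home exactly when every cycle has completed a whole number of laps, i.e. after lcm(1, 18) = 18 out-shuffles.

18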